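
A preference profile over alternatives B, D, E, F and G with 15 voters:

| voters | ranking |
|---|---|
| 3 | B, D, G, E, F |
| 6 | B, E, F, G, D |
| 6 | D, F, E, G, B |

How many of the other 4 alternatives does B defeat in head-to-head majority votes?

B against each rival (15 voters):
B vs D: B wins 9–6.
B vs E: 3+6 = 9 for B, 6 for E — B by 9–6.
B vs F: B preferred on 3+6 = 9 ballots; B wins 9–6.
B vs G: B preferred on 3+6 = 9 ballots; B wins 9–6.
B beats D, E, F, G — 4 pairwise wins.

4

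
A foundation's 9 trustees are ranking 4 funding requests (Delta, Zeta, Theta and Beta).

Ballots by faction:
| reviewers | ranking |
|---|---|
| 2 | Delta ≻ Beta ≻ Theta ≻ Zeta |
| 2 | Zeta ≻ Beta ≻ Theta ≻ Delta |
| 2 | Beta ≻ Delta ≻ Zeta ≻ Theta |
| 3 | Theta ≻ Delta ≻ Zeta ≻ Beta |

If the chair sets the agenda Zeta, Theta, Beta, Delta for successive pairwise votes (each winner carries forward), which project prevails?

Round 1: Zeta vs Theta — 4–5, Theta advances.
Round 2: Theta vs Beta — 3–6, Beta advances.
Round 3: Beta vs Delta — 4–5, Delta advances.
Delta survives the agenda.

Delta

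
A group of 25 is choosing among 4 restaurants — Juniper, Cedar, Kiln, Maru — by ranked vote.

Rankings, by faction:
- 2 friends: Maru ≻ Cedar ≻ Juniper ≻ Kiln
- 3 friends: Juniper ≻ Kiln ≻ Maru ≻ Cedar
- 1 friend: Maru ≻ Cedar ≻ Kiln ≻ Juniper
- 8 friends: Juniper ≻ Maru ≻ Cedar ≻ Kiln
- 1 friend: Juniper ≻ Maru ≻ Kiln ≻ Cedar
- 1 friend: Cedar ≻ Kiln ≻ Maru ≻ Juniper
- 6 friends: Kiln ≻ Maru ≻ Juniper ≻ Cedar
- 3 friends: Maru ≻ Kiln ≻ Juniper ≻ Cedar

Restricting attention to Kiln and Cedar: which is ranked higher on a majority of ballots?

Ballots ranking Kiln above Cedar: 3 + 1 + 6 + 3 = 13.
Ballots ranking Cedar above Kiln: 25 − 13 = 12.
Kiln wins the head-to-head 13–12.

Kiln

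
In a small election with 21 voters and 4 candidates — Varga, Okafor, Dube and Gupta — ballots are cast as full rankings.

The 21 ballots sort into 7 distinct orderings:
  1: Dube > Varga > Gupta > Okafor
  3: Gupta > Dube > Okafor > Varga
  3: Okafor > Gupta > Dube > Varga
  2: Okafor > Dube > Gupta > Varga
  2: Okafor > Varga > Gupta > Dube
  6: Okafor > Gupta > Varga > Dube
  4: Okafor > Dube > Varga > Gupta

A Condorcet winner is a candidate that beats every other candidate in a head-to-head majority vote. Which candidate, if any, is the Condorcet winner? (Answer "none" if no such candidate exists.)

Okafor

Head-to-head results (21 voters):
Varga vs Okafor: 1 to 20, Okafor.
Varga vs Dube: 8 to 13, Dube.
Varga vs Gupta: 7 to 14, Gupta.
Okafor vs Dube: Okafor preferred on 3+2+2+6+4 = 17 ballots; Okafor wins 17–4.
Okafor vs Gupta: Okafor preferred on 3+2+2+6+4 = 17 ballots; Okafor wins 17–4.
Dube vs Gupta: Dube is ranked higher on 1+2+4 = 7 ballots, Gupta on 14. Gupta wins 14–7.
Okafor defeats every rival head-to-head and is the Condorcet winner.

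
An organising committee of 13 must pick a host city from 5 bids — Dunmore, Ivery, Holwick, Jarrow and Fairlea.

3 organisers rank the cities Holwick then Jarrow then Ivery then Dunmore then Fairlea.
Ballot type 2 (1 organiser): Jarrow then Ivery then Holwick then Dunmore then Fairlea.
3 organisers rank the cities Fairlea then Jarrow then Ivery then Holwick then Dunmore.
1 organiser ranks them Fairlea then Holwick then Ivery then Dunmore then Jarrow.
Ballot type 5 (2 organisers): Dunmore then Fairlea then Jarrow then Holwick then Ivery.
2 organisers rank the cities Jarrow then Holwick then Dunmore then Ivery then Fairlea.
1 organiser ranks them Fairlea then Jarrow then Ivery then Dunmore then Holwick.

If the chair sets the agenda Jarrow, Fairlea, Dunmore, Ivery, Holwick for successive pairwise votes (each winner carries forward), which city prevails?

Holwick

Round 1: Jarrow vs Fairlea — 6–7, Fairlea advances.
Round 2: Fairlea vs Dunmore — 5–8, Dunmore advances.
Round 3: Dunmore vs Ivery — 4–9, Ivery advances.
Round 4: Ivery vs Holwick — 5–8, Holwick advances.
The agenda winner is Holwick.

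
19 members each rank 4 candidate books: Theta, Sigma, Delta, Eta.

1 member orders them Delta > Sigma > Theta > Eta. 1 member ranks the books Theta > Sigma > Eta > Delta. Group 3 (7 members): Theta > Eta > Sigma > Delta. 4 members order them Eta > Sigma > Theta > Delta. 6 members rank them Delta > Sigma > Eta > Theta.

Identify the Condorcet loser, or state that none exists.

Head-to-head results (19 members):
Theta–Sigma: Sigma 11–8.
Theta vs Delta: Theta is ranked higher on 1+7+4 = 12 ballots, Delta on 7. Theta wins 12–7.
Theta–Eta: Eta 10–9.
Sigma–Delta: Sigma 12–7.
Sigma vs Eta: 8 to 11, Eta.
Delta vs Eta: Eta, 12–7.
Only Delta has no wins; Delta is the Condorcet loser.

Delta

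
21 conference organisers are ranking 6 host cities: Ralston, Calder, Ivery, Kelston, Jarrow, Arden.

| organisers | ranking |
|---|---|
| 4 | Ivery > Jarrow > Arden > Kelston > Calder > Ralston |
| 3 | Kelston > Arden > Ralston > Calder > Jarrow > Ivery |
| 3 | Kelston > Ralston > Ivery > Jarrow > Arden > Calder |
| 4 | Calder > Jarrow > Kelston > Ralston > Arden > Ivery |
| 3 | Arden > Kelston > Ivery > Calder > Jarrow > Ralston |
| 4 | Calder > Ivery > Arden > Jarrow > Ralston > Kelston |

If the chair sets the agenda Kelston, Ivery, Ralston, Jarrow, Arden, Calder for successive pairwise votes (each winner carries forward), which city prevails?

Round 1: Kelston vs Ivery — 13–8, Kelston advances.
Round 2: Kelston vs Ralston — 17–4, Kelston advances.
Round 3: Kelston vs Jarrow — 9–12, Jarrow advances.
Round 4: Jarrow vs Arden — 11–10, Jarrow advances.
Round 5: Jarrow vs Calder — 7–14, Calder advances.
The agenda winner is Calder.

Calder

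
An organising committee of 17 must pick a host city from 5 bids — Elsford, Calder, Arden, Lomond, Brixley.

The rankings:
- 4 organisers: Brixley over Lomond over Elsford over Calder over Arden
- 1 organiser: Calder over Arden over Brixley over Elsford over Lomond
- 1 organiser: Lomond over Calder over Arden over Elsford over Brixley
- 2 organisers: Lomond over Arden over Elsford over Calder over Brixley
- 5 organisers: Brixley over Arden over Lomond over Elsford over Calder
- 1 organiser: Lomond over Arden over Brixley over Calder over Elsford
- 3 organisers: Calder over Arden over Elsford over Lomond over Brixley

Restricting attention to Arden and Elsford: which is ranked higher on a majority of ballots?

Ballots ranking Arden above Elsford: 1 + 1 + 2 + 5 + 1 + 3 = 13.
Ballots ranking Elsford above Arden: 17 − 13 = 4.
Arden wins the head-to-head 13–4.

Arden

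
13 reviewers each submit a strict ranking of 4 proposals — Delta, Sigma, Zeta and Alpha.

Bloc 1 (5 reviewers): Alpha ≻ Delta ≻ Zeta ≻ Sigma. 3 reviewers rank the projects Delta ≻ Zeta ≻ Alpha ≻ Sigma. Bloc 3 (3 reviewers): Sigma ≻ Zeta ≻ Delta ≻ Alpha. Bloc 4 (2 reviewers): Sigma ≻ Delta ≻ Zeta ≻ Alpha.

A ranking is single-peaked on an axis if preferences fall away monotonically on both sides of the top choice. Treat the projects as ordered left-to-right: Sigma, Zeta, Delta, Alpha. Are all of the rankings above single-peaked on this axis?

no

Axis positions: Sigma=1, Zeta=2, Delta=3, Alpha=4.
Bloc 1 (peak Alpha at position 4): ranking walks positions 4-3-2-1, expanding outward from the peak — single-peaked.
Bloc 2 (peak Delta at position 3): ranking walks positions 3-2-4-1, expanding outward from the peak — single-peaked.
Bloc 3 (peak Sigma at position 1): ranking walks positions 1-2-3-4, expanding outward from the peak — single-peaked.
Bloc 4: ranking walks positions 1-3-2-4; Delta is ranked above Zeta even though Zeta lies between Delta and the peak Sigma on the axis — preferences dip and rise again. Not single-peaked.
Bloc 4 violates single-peakedness, so the profile is not single-peaked on this axis.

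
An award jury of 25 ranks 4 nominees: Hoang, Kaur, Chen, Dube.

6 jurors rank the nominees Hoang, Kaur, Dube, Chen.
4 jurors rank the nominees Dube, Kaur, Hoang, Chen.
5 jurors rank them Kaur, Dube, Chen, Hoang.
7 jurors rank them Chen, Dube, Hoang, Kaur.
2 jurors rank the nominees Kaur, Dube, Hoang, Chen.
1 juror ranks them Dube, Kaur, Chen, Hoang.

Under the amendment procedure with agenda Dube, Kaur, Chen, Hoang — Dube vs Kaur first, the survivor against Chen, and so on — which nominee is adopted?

Round 1: Dube vs Kaur — 12–13, Kaur advances.
Round 2: Kaur vs Chen — 18–7, Kaur advances.
Round 3: Kaur vs Hoang — 12–13, Hoang advances.
Hoang survives the agenda.

Hoang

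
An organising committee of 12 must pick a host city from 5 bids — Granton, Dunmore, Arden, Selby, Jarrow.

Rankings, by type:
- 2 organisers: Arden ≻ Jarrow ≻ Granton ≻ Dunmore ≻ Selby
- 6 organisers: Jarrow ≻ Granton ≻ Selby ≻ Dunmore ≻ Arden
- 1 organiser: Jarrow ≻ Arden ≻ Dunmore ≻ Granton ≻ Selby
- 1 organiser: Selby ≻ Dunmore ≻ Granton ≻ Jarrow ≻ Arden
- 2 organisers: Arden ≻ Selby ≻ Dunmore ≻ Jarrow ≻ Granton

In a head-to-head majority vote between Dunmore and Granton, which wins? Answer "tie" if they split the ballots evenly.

Granton

Ballots ranking Dunmore above Granton: 1 + 1 + 2 = 4.
Ballots ranking Granton above Dunmore: 12 − 4 = 8.
Granton wins the head-to-head 8–4.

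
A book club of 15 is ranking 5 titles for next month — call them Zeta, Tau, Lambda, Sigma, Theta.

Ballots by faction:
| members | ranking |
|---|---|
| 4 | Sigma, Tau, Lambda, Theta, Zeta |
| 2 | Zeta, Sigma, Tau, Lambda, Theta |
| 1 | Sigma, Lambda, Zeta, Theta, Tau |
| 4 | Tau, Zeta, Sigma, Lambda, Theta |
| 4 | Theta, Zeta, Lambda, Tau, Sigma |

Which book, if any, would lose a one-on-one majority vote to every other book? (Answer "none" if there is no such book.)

none

Pairwise majorities:
Zeta vs Tau: Tau wins 8–7.
Zeta vs Lambda: 2+4+4 = 10 for Zeta, 5 for Lambda — Zeta by 10–5.
Zeta vs Sigma: 2+4+4 = 10 for Zeta, 5 for Sigma — Zeta by 10–5.
Zeta vs Theta: Theta, 8–7.
Tau vs Lambda: Tau, 10–5.
Tau vs Sigma: 8 to 7, Tau.
Tau vs Theta: Tau, 10–5.
Lambda vs Sigma: Sigma wins 11–4.
Lambda–Theta: Lambda 11–4.
Sigma vs Theta: Sigma, 11–4.
Every book wins at least one matchup (Zeta beats Lambda; Tau beats Zeta; Lambda beats Theta; Sigma beats Lambda; Theta beats Zeta), so there is no Condorcet loser.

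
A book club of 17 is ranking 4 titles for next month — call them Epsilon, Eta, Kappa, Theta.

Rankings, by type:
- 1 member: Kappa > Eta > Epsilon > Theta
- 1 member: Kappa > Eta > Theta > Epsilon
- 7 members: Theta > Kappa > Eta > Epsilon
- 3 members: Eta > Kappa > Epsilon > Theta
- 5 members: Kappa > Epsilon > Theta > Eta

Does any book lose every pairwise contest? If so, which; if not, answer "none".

none

Head-to-head results (17 members):
Epsilon vs Eta: Epsilon is ranked higher on 5 ballots, Eta on 12. Eta wins 12–5.
Epsilon vs Kappa: Kappa wins 17–0.
Epsilon vs Theta: 1+3+5 = 9 for Epsilon, 8 for Theta — Epsilon by 9–8.
Eta vs Kappa: Kappa wins 14–3.
Eta–Theta: Theta 12–5.
Kappa vs Theta: Kappa preferred on 1+1+3+5 = 10 ballots; Kappa wins 10–7.
No book is winless: Epsilon beats Theta; Eta beats Epsilon; Kappa beats Epsilon; Theta beats Eta. There is no Condorcet loser.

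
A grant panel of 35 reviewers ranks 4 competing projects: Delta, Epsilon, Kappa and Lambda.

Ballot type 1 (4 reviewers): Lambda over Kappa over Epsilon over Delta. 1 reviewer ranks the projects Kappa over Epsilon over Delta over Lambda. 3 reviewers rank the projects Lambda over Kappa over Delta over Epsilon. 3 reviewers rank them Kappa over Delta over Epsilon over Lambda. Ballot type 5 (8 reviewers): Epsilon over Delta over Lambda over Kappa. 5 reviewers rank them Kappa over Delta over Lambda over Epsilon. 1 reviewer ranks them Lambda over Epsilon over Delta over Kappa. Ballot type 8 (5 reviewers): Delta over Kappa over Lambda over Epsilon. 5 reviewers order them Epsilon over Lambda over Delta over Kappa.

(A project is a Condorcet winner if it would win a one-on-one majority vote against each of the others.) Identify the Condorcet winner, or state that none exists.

Check each pair by majority over 35 ballots:
Delta vs Epsilon: Epsilon wins 19–16.
Delta vs Kappa: Delta wins 19–16.
Delta vs Lambda: Delta, 22–13.
Epsilon vs Kappa: Kappa wins 21–14.
Epsilon–Lambda: Lambda 18–17.
Kappa vs Lambda: Lambda, 21–14.
No project is unbeaten: Delta loses to Epsilon; Epsilon loses to Kappa; Kappa loses to Delta; Lambda loses to Delta. In particular Delta → Kappa → Epsilon → Delta is a majority cycle — no Condorcet winner exists.

none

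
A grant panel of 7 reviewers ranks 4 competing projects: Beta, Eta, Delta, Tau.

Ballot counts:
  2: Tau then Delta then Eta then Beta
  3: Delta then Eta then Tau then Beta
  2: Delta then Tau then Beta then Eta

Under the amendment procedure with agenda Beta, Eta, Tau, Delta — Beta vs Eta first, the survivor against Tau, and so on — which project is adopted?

Round 1: Beta vs Eta — 2–5, Eta advances.
Round 2: Eta vs Tau — 3–4, Tau advances.
Round 3: Tau vs Delta — 2–5, Delta advances.
The agenda winner is Delta.

Delta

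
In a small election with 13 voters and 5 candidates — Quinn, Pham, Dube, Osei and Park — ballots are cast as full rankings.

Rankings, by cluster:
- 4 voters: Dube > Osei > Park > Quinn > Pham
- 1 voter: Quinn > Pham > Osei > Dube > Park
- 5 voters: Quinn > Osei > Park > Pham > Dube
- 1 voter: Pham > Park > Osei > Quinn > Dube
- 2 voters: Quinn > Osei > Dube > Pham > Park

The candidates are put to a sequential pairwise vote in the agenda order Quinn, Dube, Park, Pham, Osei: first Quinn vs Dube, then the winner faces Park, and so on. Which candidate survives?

Round 1: Quinn vs Dube — 9–4, Quinn advances.
Round 2: Quinn vs Park — 8–5, Quinn advances.
Round 3: Quinn vs Pham — 12–1, Quinn advances.
Round 4: Quinn vs Osei — 8–5, Quinn advances.
The agenda winner is Quinn.

Quinn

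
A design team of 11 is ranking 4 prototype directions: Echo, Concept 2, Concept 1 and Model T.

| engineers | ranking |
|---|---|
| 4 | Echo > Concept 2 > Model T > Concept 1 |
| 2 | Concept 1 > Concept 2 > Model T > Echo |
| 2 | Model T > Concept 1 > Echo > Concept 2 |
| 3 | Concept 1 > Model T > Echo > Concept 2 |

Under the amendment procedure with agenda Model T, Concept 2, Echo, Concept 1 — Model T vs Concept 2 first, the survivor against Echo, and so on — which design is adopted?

Round 1: Model T vs Concept 2 — 5–6, Concept 2 advances.
Round 2: Concept 2 vs Echo — 2–9, Echo advances.
Round 3: Echo vs Concept 1 — 4–7, Concept 1 advances.
Concept 1 survives the agenda.

Concept 1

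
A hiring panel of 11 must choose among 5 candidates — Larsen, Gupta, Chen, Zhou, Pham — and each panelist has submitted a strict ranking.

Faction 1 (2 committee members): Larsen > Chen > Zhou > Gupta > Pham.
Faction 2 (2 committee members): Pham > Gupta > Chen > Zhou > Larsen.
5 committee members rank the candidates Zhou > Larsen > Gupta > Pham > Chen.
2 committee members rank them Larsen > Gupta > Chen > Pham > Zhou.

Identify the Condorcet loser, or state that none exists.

Head-to-head results (11 committee members):
Larsen vs Gupta: 2+5+2 = 9 for Larsen, 2 for Gupta — Larsen by 9–2.
Larsen vs Chen: Larsen, 9–2.
Larsen vs Zhou: Zhou wins 7–4.
Larsen vs Pham: Larsen, 9–2.
Gupta vs Chen: 2+5+2 = 9 for Gupta, 2 for Chen — Gupta by 9–2.
Gupta vs Zhou: Zhou wins 7–4.
Gupta vs Pham: Gupta wins 9–2.
Chen vs Zhou: 6 to 5, Chen.
Chen vs Pham: Chen is ranked higher on 2+2 = 4 ballots, Pham on 7. Pham wins 7–4.
Zhou vs Pham: 7 to 4, Zhou.
Each candidate has at least one pairwise win (Larsen beats Gupta; Gupta beats Chen; Chen beats Zhou; Zhou beats Larsen; Pham beats Chen) — no Condorcet loser.

none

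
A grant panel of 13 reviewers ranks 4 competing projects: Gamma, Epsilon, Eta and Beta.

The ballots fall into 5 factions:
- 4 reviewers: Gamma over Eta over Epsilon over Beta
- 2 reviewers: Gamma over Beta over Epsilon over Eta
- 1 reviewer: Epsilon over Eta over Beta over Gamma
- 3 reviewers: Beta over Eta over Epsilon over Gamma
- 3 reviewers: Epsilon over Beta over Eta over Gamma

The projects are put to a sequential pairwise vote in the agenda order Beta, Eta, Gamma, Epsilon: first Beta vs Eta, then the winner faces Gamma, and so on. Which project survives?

Round 1: Beta vs Eta — 8–5, Beta advances.
Round 2: Beta vs Gamma — 7–6, Beta advances.
Round 3: Beta vs Epsilon — 5–8, Epsilon advances.
Epsilon survives the agenda.

Epsilon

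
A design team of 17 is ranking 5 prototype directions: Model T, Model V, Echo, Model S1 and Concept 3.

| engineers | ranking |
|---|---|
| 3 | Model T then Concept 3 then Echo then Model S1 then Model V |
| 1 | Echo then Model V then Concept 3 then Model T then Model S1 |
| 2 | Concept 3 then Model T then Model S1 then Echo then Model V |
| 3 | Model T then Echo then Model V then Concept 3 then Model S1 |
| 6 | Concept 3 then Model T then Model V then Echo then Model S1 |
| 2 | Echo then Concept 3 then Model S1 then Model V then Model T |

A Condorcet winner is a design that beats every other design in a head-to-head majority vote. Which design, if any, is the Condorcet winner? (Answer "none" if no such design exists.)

Concept 3

Head-to-head results (17 engineers):
Model T vs Model V: Model T preferred on 3+2+3+6 = 14 ballots; Model T wins 14–3.
Model T vs Echo: 14 to 3, Model T.
Model T vs Model S1: Model T preferred on 3+1+2+3+6 = 15 ballots; Model T wins 15–2.
Model T vs Concept 3: 6 to 11, Concept 3.
Model V vs Echo: Model V preferred on 6 ballots; Echo wins 11–6.
Model V vs Model S1: 10 to 7, Model V.
Model V vs Concept 3: Model V preferred on 1+3 = 4 ballots; Concept 3 wins 13–4.
Echo vs Model S1: 15 to 2, Echo.
Echo vs Concept 3: Echo is ranked higher on 1+3+2 = 6 ballots, Concept 3 on 11. Concept 3 wins 11–6.
Model S1 vs Concept 3: Model S1 is ranked higher on 0 ballots, Concept 3 on 17. Concept 3 wins 17–0.
Concept 3 defeats every rival head-to-head and is the Condorcet winner.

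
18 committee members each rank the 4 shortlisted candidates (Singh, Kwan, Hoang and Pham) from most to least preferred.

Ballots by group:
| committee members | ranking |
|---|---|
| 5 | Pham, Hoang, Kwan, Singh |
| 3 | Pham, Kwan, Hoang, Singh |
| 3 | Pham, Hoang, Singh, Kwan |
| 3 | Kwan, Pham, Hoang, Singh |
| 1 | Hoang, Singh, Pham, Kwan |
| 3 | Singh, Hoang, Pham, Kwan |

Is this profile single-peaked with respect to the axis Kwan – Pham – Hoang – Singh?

Axis positions: Kwan=1, Pham=2, Hoang=3, Singh=4.
Group 1 (peak Pham at position 2): ranking walks positions 2-3-1-4, expanding outward from the peak — single-peaked.
Group 2 (peak Pham at position 2): ranking walks positions 2-1-3-4, expanding outward from the peak — single-peaked.
Group 3 (peak Pham at position 2): ranking walks positions 2-3-4-1, expanding outward from the peak — single-peaked.
Group 4 (peak Kwan at position 1): ranking walks positions 1-2-3-4, expanding outward from the peak — single-peaked.
Group 5 (peak Hoang at position 3): ranking walks positions 3-4-2-1, expanding outward from the peak — single-peaked.
Group 6 (peak Singh at position 4): ranking walks positions 4-3-2-1, expanding outward from the peak — single-peaked.
Every ranking is single-peaked on this axis.

yes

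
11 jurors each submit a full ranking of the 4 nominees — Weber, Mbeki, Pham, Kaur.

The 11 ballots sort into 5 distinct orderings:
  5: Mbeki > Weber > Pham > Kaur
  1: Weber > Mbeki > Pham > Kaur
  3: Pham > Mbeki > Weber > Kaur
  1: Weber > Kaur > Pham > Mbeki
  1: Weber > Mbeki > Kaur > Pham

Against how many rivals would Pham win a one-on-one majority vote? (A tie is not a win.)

1

Pham against each rival (11 jurors):
Pham–Weber: Weber 8–3.
Pham vs Mbeki: Pham is ranked higher on 3+1 = 4 ballots, Mbeki on 7. Mbeki wins 7–4.
Pham–Kaur: Pham 9–2.
Pham beats Kaur; loses to Weber, Mbeki — 1 pairwise win.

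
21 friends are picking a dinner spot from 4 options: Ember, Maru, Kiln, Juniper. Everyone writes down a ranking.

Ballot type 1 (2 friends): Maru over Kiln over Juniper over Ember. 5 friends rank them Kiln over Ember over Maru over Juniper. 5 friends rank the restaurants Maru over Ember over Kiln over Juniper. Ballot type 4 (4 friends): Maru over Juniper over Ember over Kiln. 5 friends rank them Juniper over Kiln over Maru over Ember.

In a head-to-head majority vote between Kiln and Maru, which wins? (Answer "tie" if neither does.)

Maru

Ballots ranking Kiln above Maru: 5 + 5 = 10.
Ballots ranking Maru above Kiln: 21 − 10 = 11.
Maru wins the head-to-head 11–10.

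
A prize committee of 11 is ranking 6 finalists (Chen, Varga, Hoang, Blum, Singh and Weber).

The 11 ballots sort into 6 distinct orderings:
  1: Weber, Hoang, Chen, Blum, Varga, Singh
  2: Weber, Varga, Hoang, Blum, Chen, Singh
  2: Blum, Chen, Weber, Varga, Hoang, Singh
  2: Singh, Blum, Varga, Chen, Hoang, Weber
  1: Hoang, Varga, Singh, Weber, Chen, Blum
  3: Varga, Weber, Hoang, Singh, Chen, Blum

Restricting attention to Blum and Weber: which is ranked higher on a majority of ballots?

Weber

Ballots ranking Blum above Weber: 2 + 2 = 4.
Ballots ranking Weber above Blum: 11 − 4 = 7.
Weber wins the head-to-head 7–4.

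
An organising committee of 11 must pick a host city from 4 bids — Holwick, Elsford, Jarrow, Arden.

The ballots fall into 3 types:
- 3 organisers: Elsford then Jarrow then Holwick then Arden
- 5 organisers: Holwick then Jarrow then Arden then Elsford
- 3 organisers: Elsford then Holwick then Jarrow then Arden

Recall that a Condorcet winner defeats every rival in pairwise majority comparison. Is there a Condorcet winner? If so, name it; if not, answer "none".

Elsford

Pairwise majorities:
Holwick–Elsford: Elsford 6–5.
Holwick vs Jarrow: Holwick, 8–3.
Holwick vs Arden: Holwick, 11–0.
Elsford vs Jarrow: Elsford, 6–5.
Elsford vs Arden: Elsford, 6–5.
Jarrow–Arden: Jarrow 11–0.
Elsford defeats every rival head-to-head and is the Condorcet winner.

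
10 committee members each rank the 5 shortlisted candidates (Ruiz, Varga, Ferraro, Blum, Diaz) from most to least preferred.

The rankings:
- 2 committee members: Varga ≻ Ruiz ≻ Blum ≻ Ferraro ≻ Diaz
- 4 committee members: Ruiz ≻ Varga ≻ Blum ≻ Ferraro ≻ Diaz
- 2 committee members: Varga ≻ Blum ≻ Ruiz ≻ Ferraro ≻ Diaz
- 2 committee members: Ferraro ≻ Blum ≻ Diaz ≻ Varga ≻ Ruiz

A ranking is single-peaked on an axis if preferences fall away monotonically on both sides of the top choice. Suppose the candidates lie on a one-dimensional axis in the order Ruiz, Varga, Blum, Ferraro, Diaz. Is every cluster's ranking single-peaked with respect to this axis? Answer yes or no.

Axis positions: Ruiz=1, Varga=2, Blum=3, Ferraro=4, Diaz=5.
Cluster 1 (peak Varga at position 2): ranking walks positions 2-1-3-4-5, expanding outward from the peak — single-peaked.
Cluster 2 (peak Ruiz at position 1): ranking walks positions 1-2-3-4-5, expanding outward from the peak — single-peaked.
Cluster 3 (peak Varga at position 2): ranking walks positions 2-3-1-4-5, expanding outward from the peak — single-peaked.
Cluster 4 (peak Ferraro at position 4): ranking walks positions 4-3-5-2-1, expanding outward from the peak — single-peaked.
Every ranking is single-peaked on this axis.

yes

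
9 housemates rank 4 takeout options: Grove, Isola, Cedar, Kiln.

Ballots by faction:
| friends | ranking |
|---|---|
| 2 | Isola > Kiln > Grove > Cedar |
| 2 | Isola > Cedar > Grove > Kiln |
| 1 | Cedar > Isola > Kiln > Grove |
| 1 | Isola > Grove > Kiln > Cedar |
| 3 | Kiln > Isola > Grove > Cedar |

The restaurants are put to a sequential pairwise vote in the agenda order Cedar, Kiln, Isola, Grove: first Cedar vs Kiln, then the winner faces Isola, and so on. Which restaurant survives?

Isola

Round 1: Cedar vs Kiln — 3–6, Kiln advances.
Round 2: Kiln vs Isola — 3–6, Isola advances.
Round 3: Isola vs Grove — 9–0, Isola advances.
Isola survives the agenda.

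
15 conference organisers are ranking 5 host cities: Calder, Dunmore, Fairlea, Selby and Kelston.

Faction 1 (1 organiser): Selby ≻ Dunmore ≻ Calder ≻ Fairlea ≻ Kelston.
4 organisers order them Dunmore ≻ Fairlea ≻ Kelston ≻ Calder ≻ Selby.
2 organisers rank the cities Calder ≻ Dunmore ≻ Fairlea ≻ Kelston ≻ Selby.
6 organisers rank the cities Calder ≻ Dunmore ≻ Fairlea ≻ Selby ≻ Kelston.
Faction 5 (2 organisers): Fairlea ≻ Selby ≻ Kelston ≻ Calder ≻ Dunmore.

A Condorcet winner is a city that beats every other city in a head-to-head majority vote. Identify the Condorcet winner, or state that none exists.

Pairwise majorities:
Calder vs Dunmore: Calder wins 10–5.
Calder vs Fairlea: Calder, 9–6.
Calder–Selby: Calder 12–3.
Calder vs Kelston: Calder wins 9–6.
Dunmore vs Fairlea: Dunmore wins 13–2.
Dunmore vs Selby: Dunmore, 12–3.
Dunmore–Kelston: Dunmore 13–2.
Fairlea–Selby: Fairlea 14–1.
Fairlea vs Kelston: Fairlea, 15–0.
Selby vs Kelston: Selby, 9–6.
Only Calder has no losses; Calder is the Condorcet winner.

Calder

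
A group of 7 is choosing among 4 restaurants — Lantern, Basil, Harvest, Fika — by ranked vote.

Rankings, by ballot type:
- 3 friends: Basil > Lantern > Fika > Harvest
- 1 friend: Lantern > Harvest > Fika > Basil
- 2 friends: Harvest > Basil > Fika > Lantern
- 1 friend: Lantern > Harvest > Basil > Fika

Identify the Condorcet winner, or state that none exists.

Pairwise majorities:
Lantern vs Basil: Basil wins 5–2.
Lantern–Harvest: Lantern 5–2.
Lantern–Fika: Lantern 5–2.
Basil vs Harvest: Harvest wins 4–3.
Basil vs Fika: Basil, 6–1.
Harvest–Fika: Harvest 4–3.
Each restaurant drops at least one matchup (Lantern loses to Basil; Basil loses to Harvest; Harvest loses to Lantern; Fika loses to Lantern); the cycle Lantern > Harvest > Basil > Lantern rules out a Condorcet winner.

none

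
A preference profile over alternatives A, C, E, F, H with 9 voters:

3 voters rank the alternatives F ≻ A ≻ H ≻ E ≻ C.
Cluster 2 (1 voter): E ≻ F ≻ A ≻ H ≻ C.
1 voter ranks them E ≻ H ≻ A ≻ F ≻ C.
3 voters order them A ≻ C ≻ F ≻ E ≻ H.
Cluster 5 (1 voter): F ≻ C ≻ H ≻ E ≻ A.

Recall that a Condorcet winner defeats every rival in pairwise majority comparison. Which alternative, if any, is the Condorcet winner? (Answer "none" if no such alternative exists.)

Head-to-head results (9 voters):
A vs C: 8 to 1, A.
A vs E: A preferred on 3+3 = 6 ballots; A wins 6–3.
A vs F: 4 to 5, F.
A vs H: A is ranked higher on 3+1+3 = 7 ballots, H on 2. A wins 7–2.
C vs E: 3+1 = 4 for C, 5 for E — E by 5–4.
C vs F: C is ranked higher on 3 ballots, F on 6. F wins 6–3.
C vs H: C preferred on 3+1 = 4 ballots; H wins 5–4.
E vs F: E preferred on 1+1 = 2 ballots; F wins 7–2.
E vs H: 5 to 4, E.
F vs H: 3+1+3+1 = 8 for F, 1 for H — F by 8–1.
F defeats every rival head-to-head and is the Condorcet winner.

F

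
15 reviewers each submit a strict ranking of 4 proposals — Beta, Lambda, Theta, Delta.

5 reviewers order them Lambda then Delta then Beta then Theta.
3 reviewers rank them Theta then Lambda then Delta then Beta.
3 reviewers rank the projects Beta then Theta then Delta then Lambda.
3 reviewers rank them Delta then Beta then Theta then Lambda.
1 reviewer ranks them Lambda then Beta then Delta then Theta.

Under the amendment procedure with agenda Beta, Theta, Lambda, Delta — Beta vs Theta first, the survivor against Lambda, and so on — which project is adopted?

Lambda

Round 1: Beta vs Theta — 12–3, Beta advances.
Round 2: Beta vs Lambda — 6–9, Lambda advances.
Round 3: Lambda vs Delta — 9–6, Lambda advances.
The agenda winner is Lambda.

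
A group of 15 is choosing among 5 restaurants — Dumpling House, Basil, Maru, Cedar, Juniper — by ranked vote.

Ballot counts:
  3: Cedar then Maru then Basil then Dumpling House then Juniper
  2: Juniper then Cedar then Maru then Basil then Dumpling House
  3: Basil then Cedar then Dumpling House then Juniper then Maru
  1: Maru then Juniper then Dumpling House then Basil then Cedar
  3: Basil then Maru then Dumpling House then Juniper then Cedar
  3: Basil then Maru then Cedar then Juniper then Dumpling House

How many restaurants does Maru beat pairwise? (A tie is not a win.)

2

Maru against each rival (15 friends):
Maru vs Dumpling House: 12 to 3, Maru.
Maru vs Basil: Basil wins 9–6.
Maru vs Cedar: 7 to 8, Cedar.
Maru vs Juniper: Maru preferred on 3+1+3+3 = 10 ballots; Maru wins 10–5.
Maru beats Dumpling House, Juniper; loses to Basil, Cedar — 2 pairwise wins.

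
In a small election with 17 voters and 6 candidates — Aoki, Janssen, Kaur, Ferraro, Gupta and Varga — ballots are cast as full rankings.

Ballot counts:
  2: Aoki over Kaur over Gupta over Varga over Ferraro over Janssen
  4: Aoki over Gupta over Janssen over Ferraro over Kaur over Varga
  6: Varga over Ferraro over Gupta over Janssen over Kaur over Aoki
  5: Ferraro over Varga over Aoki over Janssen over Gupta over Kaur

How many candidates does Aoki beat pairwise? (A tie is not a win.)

3

Aoki against each rival (17 voters):
Aoki–Janssen: Aoki 11–6.
Aoki–Kaur: Aoki 11–6.
Aoki vs Ferraro: Ferraro, 11–6.
Aoki vs Gupta: Aoki is ranked higher on 2+4+5 = 11 ballots, Gupta on 6. Aoki wins 11–6.
Aoki vs Varga: 2+4 = 6 for Aoki, 11 for Varga — Varga by 11–6.
Aoki beats Janssen, Kaur, Gupta; loses to Ferraro, Varga — 3 pairwise wins.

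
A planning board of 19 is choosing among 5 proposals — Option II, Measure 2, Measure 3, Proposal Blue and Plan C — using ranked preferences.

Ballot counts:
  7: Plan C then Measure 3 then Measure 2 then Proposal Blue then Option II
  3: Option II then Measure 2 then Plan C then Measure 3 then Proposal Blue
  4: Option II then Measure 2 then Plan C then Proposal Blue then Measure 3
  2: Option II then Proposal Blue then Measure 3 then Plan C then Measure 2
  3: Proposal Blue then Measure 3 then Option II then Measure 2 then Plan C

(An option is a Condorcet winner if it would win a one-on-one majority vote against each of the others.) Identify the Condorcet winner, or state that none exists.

none

Check each pair by majority over 19 ballots:
Option II vs Measure 2: Option II preferred on 3+4+2+3 = 12 ballots; Option II wins 12–7.
Option II vs Measure 3: 9 to 10, Measure 3.
Option II vs Proposal Blue: 3+4+2 = 9 for Option II, 10 for Proposal Blue — Proposal Blue by 10–9.
Option II vs Plan C: 3+4+2+3 = 12 for Option II, 7 for Plan C — Option II by 12–7.
Measure 2 vs Measure 3: 7 to 12, Measure 3.
Measure 2 vs Proposal Blue: 14 to 5, Measure 2.
Measure 2 vs Plan C: Measure 2 is ranked higher on 3+4+3 = 10 ballots, Plan C on 9. Measure 2 wins 10–9.
Measure 3 vs Proposal Blue: 10 to 9, Measure 3.
Measure 3 vs Plan C: 2+3 = 5 for Measure 3, 14 for Plan C — Plan C by 14–5.
Proposal Blue vs Plan C: 5 to 14, Plan C.
Each option drops at least one matchup (Option II loses to Measure 3; Measure 2 loses to Option II; Measure 3 loses to Plan C; Proposal Blue loses to Measure 2; Plan C loses to Option II); the cycle Option II beats Measure 2 beats Proposal Blue beats Option II rules out a Condorcet winner.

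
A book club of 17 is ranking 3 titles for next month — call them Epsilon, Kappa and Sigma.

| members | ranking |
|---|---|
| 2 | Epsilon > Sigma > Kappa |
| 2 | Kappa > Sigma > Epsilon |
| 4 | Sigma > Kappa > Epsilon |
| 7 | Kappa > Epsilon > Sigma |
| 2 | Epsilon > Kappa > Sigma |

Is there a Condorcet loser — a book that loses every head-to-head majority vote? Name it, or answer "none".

Sigma

Head-to-head results (17 members):
Epsilon vs Kappa: Kappa, 13–4.
Epsilon vs Sigma: Epsilon wins 11–6.
Kappa vs Sigma: 2+7+2 = 11 for Kappa, 6 for Sigma — Kappa by 11–6.
Sigma is beaten in every head-to-head and is the Condorcet loser.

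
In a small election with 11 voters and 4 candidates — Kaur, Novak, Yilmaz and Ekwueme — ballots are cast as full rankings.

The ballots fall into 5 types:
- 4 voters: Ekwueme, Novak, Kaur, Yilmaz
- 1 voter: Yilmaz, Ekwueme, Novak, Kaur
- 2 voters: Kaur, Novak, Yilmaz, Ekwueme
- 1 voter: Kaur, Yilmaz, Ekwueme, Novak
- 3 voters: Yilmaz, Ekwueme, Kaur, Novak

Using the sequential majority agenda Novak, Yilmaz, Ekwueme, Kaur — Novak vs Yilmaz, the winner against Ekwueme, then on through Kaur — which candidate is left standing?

Round 1: Novak vs Yilmaz — 6–5, Novak advances.
Round 2: Novak vs Ekwueme — 2–9, Ekwueme advances.
Round 3: Ekwueme vs Kaur — 8–3, Ekwueme advances.
Ekwueme survives the agenda.

Ekwueme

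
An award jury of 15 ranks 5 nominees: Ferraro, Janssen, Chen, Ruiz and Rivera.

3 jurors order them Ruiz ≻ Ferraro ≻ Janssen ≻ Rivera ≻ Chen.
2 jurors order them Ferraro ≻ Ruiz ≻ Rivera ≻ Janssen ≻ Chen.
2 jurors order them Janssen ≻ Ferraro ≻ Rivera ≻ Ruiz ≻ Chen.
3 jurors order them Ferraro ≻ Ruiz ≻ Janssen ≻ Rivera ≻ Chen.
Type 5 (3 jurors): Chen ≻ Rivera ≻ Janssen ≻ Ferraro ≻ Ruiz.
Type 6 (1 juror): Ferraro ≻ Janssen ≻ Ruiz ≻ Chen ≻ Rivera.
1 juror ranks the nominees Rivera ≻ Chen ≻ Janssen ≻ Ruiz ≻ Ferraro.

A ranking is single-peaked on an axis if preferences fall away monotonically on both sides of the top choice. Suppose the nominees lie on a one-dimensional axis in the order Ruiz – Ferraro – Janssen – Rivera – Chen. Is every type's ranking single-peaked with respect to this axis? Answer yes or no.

Axis positions: Ruiz=1, Ferraro=2, Janssen=3, Rivera=4, Chen=5.
Type 1 (peak Ruiz at position 1): ranking walks positions 1-2-3-4-5, expanding outward from the peak — single-peaked.
Type 2: ranking walks positions 2-1-4-3-5; Rivera is ranked above Janssen even though Janssen lies between Rivera and the peak Ferraro on the axis — preferences dip and rise again. Not single-peaked.
Type 3 (peak Janssen at position 3): ranking walks positions 3-2-4-1-5, expanding outward from the peak — single-peaked.
Type 4 (peak Ferraro at position 2): ranking walks positions 2-1-3-4-5, expanding outward from the peak — single-peaked.
Type 5 (peak Chen at position 5): ranking walks positions 5-4-3-2-1, expanding outward from the peak — single-peaked.
Type 6: ranking walks positions 2-3-1-5-4; Chen is ranked above Rivera even though Rivera lies between Chen and the peak Ferraro on the axis — preferences dip and rise again. Not single-peaked.
Type 7: ranking walks positions 4-5-3-1-2; Ruiz is ranked above Ferraro even though Ferraro lies between Ruiz and the peak Rivera on the axis — preferences dip and rise again. Not single-peaked.
Type 2 violates single-peakedness, so the profile is not single-peaked on this axis.

no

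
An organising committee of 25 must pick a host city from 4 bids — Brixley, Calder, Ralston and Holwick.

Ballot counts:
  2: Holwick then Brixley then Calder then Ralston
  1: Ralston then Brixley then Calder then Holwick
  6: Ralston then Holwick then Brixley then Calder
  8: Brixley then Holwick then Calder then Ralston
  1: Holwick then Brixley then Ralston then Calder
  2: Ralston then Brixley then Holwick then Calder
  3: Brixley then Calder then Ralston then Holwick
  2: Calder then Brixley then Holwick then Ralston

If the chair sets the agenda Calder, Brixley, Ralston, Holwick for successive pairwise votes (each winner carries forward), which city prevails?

Round 1: Calder vs Brixley — 2–23, Brixley advances.
Round 2: Brixley vs Ralston — 16–9, Brixley advances.
Round 3: Brixley vs Holwick — 16–9, Brixley advances.
Brixley survives the agenda.

Brixley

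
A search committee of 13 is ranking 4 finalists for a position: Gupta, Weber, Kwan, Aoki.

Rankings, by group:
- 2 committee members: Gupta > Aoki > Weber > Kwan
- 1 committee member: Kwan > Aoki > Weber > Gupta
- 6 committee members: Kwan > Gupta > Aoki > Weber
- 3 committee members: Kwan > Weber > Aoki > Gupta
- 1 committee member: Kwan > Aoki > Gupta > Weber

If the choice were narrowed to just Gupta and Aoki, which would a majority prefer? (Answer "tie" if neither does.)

Gupta

Ballots ranking Gupta above Aoki: 2 + 6 = 8.
Ballots ranking Aoki above Gupta: 13 − 8 = 5.
Gupta wins the head-to-head 8–5.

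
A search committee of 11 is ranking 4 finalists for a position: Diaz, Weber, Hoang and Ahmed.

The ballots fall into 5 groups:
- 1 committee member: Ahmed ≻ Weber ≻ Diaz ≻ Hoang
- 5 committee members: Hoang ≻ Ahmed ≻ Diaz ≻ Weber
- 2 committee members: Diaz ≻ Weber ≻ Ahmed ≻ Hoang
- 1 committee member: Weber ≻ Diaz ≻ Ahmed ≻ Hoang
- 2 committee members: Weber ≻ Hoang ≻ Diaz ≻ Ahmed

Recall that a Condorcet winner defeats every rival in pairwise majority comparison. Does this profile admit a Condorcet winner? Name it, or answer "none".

none

Pairwise majorities:
Diaz vs Weber: 5+2 = 7 for Diaz, 4 for Weber — Diaz by 7–4.
Diaz vs Hoang: Diaz is ranked higher on 1+2+1 = 4 ballots, Hoang on 7. Hoang wins 7–4.
Diaz vs Ahmed: Ahmed, 6–5.
Weber vs Hoang: 6 to 5, Weber.
Weber vs Ahmed: Weber is ranked higher on 2+1+2 = 5 ballots, Ahmed on 6. Ahmed wins 6–5.
Hoang vs Ahmed: 5+2 = 7 for Hoang, 4 for Ahmed — Hoang by 7–4.
No candidate is unbeaten: Diaz loses to Hoang; Weber loses to Diaz; Hoang loses to Weber; Ahmed loses to Hoang. In particular Diaz → Weber → Hoang → Diaz is a majority cycle — no Condorcet winner exists.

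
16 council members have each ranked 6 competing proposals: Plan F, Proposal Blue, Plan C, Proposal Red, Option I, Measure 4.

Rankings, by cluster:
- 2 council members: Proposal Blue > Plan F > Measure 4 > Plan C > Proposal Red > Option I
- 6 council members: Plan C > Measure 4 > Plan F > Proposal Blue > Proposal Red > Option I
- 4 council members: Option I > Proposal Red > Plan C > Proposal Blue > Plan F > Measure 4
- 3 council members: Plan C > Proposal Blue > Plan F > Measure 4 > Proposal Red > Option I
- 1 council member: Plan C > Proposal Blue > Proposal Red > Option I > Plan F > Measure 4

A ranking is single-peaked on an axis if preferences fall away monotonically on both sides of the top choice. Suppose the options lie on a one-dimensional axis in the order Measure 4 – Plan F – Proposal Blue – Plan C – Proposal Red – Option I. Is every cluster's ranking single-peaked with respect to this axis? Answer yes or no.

Axis positions: Measure 4=1, Plan F=2, Proposal Blue=3, Plan C=4, Proposal Red=5, Option I=6.
Cluster 1 (peak Proposal Blue at position 3): ranking walks positions 3-2-1-4-5-6, expanding outward from the peak — single-peaked.
Cluster 2: ranking walks positions 4-1-2-3-5-6; Measure 4 is ranked above Proposal Blue even though Proposal Blue lies between Measure 4 and the peak Plan C on the axis — preferences dip and rise again. Not single-peaked.
Cluster 3 (peak Option I at position 6): ranking walks positions 6-5-4-3-2-1, expanding outward from the peak — single-peaked.
Cluster 4 (peak Plan C at position 4): ranking walks positions 4-3-2-1-5-6, expanding outward from the peak — single-peaked.
Cluster 5 (peak Plan C at position 4): ranking walks positions 4-3-5-6-2-1, expanding outward from the peak — single-peaked.
Cluster 2 violates single-peakedness, so the profile is not single-peaked on this axis.

no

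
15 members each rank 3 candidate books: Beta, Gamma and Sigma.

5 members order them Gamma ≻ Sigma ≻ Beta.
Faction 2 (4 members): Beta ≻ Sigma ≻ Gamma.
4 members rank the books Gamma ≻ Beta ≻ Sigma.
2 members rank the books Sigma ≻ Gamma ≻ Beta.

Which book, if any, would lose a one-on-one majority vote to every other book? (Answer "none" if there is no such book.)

Pairwise majorities:
Beta vs Gamma: Gamma wins 11–4.
Beta vs Sigma: Beta is ranked higher on 4+4 = 8 ballots, Sigma on 7. Beta wins 8–7.
Gamma vs Sigma: Gamma is ranked higher on 5+4 = 9 ballots, Sigma on 6. Gamma wins 9–6.
Only Sigma has no wins; Sigma is the Condorcet loser.

Sigma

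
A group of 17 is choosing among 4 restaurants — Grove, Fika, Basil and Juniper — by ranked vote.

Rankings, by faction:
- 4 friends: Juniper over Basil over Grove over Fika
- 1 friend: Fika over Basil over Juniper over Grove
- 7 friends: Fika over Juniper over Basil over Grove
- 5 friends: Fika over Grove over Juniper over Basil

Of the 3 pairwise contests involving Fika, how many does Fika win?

Fika against each rival (17 friends):
Fika vs Grove: Fika, 13–4.
Fika–Basil: Fika 13–4.
Fika vs Juniper: Fika preferred on 1+7+5 = 13 ballots; Fika wins 13–4.
Fika beats Grove, Basil, Juniper — 3 pairwise wins.

3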